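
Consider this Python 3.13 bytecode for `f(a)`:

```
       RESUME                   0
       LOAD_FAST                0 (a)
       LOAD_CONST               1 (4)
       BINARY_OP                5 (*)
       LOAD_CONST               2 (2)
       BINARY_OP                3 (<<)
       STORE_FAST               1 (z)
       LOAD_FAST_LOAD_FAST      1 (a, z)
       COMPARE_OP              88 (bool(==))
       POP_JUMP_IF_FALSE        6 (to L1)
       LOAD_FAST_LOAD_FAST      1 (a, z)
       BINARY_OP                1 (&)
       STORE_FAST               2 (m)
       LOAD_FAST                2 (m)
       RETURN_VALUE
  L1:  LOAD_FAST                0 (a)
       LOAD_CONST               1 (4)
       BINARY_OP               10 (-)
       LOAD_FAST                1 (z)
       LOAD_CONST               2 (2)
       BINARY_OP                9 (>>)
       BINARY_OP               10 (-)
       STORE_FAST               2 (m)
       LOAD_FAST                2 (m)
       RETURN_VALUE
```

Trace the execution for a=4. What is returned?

LOAD_FAST a → push 4. Stack: [4]
LOAD_CONST → push 4. Stack: [4, 4]
BINARY_OP * → 4 * 4 = 16. Stack: [16]
LOAD_CONST → push 2. Stack: [16, 2]
BINARY_OP << → 16 << 2 = 64. Stack: [64]
STORE_FAST z → z=64. Stack: []
LOAD_FAST_LOAD_FAST a,z → push 4,64. Stack: [4, 64]
COMPARE_OP bool(==) → 4 vs 64 = False. Stack: [False]
POP_JUMP_IF_FALSE → pop False; jump. Stack: []
LOAD_FAST a → push 4. Stack: [4]
LOAD_CONST → push 4. Stack: [4, 4]
BINARY_OP - → 4 - 4 = 0. Stack: [0]
LOAD_FAST z → push 64. Stack: [0, 64]
LOAD_CONST → push 2. Stack: [0, 64, 2]
BINARY_OP >> → 64 >> 2 = 16. Stack: [0, 16]
BINARY_OP - → 0 - 16 = -16. Stack: [-16]
STORE_FAST m → m=-16. Stack: []
LOAD_FAST m → push -16. Stack: [-16]
RETURN_VALUE → return -16.

-16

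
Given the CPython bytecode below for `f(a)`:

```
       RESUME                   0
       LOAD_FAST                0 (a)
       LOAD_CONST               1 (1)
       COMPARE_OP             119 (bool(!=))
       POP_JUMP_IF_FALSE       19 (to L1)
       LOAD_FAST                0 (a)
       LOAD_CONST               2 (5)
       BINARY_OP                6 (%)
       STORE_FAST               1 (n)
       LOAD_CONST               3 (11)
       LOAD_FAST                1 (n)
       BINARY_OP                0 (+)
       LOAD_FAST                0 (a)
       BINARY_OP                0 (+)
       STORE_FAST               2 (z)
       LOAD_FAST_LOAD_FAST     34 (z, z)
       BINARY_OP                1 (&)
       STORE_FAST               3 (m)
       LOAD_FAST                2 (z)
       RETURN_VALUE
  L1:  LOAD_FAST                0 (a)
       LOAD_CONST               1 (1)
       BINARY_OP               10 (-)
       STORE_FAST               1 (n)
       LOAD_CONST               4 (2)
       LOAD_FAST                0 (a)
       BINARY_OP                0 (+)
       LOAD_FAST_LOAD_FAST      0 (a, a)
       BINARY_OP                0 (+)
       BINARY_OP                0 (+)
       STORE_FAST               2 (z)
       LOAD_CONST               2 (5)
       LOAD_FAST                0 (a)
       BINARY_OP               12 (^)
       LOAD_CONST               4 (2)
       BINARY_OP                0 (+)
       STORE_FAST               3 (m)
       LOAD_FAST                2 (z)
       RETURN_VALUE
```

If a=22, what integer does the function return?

LOAD_FAST a → push 22. Stack: [22]
LOAD_CONST → push 1. Stack: [22, 1]
COMPARE_OP bool(!=) → 22 vs 1 = True. Stack: [True]
POP_JUMP_IF_FALSE → pop True; no jump. Stack: []
LOAD_FAST a → push 22. Stack: [22]
LOAD_CONST → push 5. Stack: [22, 5]
BINARY_OP % → 22 % 5 = 2. Stack: [2]
STORE_FAST n → n=2. Stack: []
LOAD_CONST → push 11. Stack: [11]
LOAD_FAST n → push 2. Stack: [11, 2]
BINARY_OP + → 11 + 2 = 13. Stack: [13]
LOAD_FAST a → push 22. Stack: [13, 22]
BINARY_OP + → 13 + 22 = 35. Stack: [35]
STORE_FAST z → z=35. Stack: []
LOAD_FAST_LOAD_FAST z,z → push 35,35. Stack: [35, 35]
BINARY_OP & → 35 & 35 = 35. Stack: [35]
STORE_FAST m → m=35. Stack: []
LOAD_FAST z → push 35. Stack: [35]
RETURN_VALUE → return 35.

35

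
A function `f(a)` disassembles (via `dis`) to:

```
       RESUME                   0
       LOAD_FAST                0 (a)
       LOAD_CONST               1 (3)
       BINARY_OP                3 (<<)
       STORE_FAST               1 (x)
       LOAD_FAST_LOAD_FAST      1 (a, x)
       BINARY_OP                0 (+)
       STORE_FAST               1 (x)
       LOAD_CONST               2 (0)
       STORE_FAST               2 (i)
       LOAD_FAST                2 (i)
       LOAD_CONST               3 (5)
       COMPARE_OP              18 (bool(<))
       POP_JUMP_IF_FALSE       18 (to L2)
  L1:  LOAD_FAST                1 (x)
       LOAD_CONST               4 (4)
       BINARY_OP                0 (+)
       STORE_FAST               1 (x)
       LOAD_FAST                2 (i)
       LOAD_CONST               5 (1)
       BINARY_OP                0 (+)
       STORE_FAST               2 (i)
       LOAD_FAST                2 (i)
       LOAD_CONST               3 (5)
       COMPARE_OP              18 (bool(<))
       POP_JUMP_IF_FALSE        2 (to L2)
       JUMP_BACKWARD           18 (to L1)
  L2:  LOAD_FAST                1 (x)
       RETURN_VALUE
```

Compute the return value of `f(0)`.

20

LOAD_FAST a → push 0
LOAD_CONST → push 3
BINARY_OP << → 0 << 3 = 0
STORE_FAST x → x=0
LOAD_FAST_LOAD_FAST a,x → push 0,0
BINARY_OP + → 0 + 0 = 0
STORE_FAST x → x=0
LOAD_CONST → push 0
STORE_FAST i → i=0
LOAD_FAST i → push 0
LOAD_CONST → push 5
COMPARE_OP bool(<) → 0 vs 5 = True
POP_JUMP_IF_FALSE → pop True; no jump
LOAD_FAST x → push 0
LOAD_CONST → push 4
BINARY_OP + → 0 + 4 = 4
STORE_FAST x → x=4
LOAD_FAST i → push 0
LOAD_CONST → push 1
BINARY_OP + → 0 + 1 = 1
STORE_FAST i → i=1
LOAD_FAST i → push 1
LOAD_CONST → push 5
COMPARE_OP bool(<) → 1 vs 5 = True
POP_JUMP_IF_FALSE → pop True; no jump
LOAD_FAST x → push 4
LOAD_CONST → push 4
BINARY_OP + → 4 + 4 = 8
STORE_FAST x → x=8
LOAD_FAST i → push 1
LOAD_CONST → push 1
BINARY_OP + → 1 + 1 = 2
STORE_FAST i → i=2
LOAD_FAST i → push 2
LOAD_CONST → push 5
COMPARE_OP bool(<) → 2 vs 5 = True
POP_JUMP_IF_FALSE → pop True; no jump
LOAD_FAST x → push 8
LOAD_CONST → push 4
BINARY_OP + → 8 + 4 = 12
STORE_FAST x → x=12
LOAD_FAST i → push 2
LOAD_CONST → push 1
BINARY_OP + → 2 + 1 = 3
STORE_FAST i → i=3
LOAD_FAST i → push 3
LOAD_CONST → push 5
COMPARE_OP bool(<) → 3 vs 5 = True
POP_JUMP_IF_FALSE → pop True; no jump
LOAD_FAST x → push 12
LOAD_CONST → push 4
BINARY_OP + → 12 + 4 = 16
STORE_FAST x → x=16
LOAD_FAST i → push 3
LOAD_CONST → push 1
BINARY_OP + → 3 + 1 = 4
STORE_FAST i → i=4
LOAD_FAST i → push 4
LOAD_CONST → push 5
COMPARE_OP bool(<) → 4 vs 5 = True
POP_JUMP_IF_FALSE → pop True; no jump
LOAD_FAST x → push 16
LOAD_CONST → push 4
BINARY_OP + → 16 + 4 = 20
STORE_FAST x → x=20
LOAD_FAST i → push 4
LOAD_CONST → push 1
BINARY_OP + → 4 + 1 = 5
STORE_FAST i → i=5
LOAD_FAST i → push 5
LOAD_CONST → push 5
COMPARE_OP bool(<) → 5 vs 5 = False
POP_JUMP_IF_FALSE → pop False; jump
LOAD_FAST x → push 20
RETURN_VALUE → return 20.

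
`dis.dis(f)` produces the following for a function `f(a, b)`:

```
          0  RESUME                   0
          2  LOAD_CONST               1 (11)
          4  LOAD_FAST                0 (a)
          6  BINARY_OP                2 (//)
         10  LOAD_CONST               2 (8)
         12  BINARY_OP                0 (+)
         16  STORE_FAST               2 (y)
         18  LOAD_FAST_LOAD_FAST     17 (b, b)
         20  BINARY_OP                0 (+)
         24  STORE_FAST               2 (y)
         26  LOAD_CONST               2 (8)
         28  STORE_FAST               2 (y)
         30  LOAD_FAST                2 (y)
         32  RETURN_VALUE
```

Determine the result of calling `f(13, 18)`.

8

LOAD_CONST → push 11. Stack: [11]
LOAD_FAST a → push 13. Stack: [11, 13]
BINARY_OP // → 11 // 13 = 0. Stack: [0]
LOAD_CONST → push 8. Stack: [0, 8]
BINARY_OP + → 0 + 8 = 8. Stack: [8]
STORE_FAST y → y=8. Stack: []
LOAD_FAST_LOAD_FAST b,b → push 18,18. Stack: [18, 18]
BINARY_OP + → 18 + 18 = 36. Stack: [36]
STORE_FAST y → y=36. Stack: []
LOAD_CONST → push 8. Stack: [8]
STORE_FAST y → y=8. Stack: []
LOAD_FAST y → push 8. Stack: [8]
RETURN_VALUE → return 8.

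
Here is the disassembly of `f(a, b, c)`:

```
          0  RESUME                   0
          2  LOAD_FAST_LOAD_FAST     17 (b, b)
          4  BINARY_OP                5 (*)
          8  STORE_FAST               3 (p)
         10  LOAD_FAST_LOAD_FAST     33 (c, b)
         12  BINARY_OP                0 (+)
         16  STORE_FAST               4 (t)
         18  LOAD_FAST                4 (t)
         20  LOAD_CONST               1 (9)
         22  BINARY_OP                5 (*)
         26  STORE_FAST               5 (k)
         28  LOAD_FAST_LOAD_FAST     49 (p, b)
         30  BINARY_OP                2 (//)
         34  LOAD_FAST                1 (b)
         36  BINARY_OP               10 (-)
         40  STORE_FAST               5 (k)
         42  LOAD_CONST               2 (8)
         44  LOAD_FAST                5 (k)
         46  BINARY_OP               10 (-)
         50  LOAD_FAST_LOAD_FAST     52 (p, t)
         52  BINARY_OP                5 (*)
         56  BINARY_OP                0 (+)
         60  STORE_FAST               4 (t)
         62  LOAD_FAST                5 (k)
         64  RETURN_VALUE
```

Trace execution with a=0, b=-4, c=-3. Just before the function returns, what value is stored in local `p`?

16

LOAD_FAST_LOAD_FAST b,b → push -4,-4. Stack: [-4, -4]
BINARY_OP * → -4 * -4 = 16. Stack: [16]
STORE_FAST p → p=16. Stack: []
LOAD_FAST_LOAD_FAST c,b → push -3,-4. Stack: [-3, -4]
BINARY_OP + → -3 + -4 = -7. Stack: [-7]
STORE_FAST t → t=-7. Stack: []
LOAD_FAST t → push -7. Stack: [-7]
LOAD_CONST → push 9. Stack: [-7, 9]
BINARY_OP * → -7 * 9 = -63. Stack: [-63]
STORE_FAST k → k=-63. Stack: []
LOAD_FAST_LOAD_FAST p,b → push 16,-4. Stack: [16, -4]
BINARY_OP // → 16 // -4 = -4. Stack: [-4]
LOAD_FAST b → push -4. Stack: [-4, -4]
BINARY_OP - → -4 - -4 = 0. Stack: [0]
STORE_FAST k → k=0. Stack: []
LOAD_CONST → push 8. Stack: [8]
LOAD_FAST k → push 0. Stack: [8, 0]
BINARY_OP - → 8 - 0 = 8. Stack: [8]
LOAD_FAST_LOAD_FAST p,t → push 16,-7. Stack: [8, 16, -7]
BINARY_OP * → 16 * -7 = -112. Stack: [8, -112]
BINARY_OP + → 8 + -112 = -104. Stack: [-104]
STORE_FAST t → t=-104. Stack: []
LOAD_FAST k → push 0. Stack: [0]
RETURN_VALUE → return 0.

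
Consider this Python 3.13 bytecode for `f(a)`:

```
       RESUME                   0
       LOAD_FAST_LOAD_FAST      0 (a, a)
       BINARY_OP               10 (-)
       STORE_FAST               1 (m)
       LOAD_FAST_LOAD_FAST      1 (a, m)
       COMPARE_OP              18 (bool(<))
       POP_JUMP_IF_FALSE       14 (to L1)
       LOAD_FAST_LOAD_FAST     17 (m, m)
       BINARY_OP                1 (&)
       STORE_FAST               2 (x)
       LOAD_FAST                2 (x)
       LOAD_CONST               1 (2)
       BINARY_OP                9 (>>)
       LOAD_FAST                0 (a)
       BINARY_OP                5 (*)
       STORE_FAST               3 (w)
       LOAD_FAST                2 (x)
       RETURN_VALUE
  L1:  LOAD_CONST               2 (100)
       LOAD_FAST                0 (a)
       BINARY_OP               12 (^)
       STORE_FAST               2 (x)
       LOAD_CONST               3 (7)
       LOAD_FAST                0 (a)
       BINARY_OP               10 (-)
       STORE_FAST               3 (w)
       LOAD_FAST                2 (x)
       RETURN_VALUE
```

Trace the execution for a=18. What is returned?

LOAD_FAST_LOAD_FAST a,a → push 18,18. Stack: [18, 18]
BINARY_OP - → 18 - 18 = 0. Stack: [0]
STORE_FAST m → m=0. Stack: []
LOAD_FAST_LOAD_FAST a,m → push 18,0. Stack: [18, 0]
COMPARE_OP bool(<) → 18 vs 0 = False. Stack: [False]
POP_JUMP_IF_FALSE → pop False; jump. Stack: []
LOAD_CONST → push 100. Stack: [100]
LOAD_FAST a → push 18. Stack: [100, 18]
BINARY_OP ^ → 100 ^ 18 = 118. Stack: [118]
STORE_FAST x → x=118. Stack: []
LOAD_CONST → push 7. Stack: [7]
LOAD_FAST a → push 18. Stack: [7, 18]
BINARY_OP - → 7 - 18 = -11. Stack: [-11]
STORE_FAST w → w=-11. Stack: []
LOAD_FAST x → push 118. Stack: [118]
RETURN_VALUE → return 118.

118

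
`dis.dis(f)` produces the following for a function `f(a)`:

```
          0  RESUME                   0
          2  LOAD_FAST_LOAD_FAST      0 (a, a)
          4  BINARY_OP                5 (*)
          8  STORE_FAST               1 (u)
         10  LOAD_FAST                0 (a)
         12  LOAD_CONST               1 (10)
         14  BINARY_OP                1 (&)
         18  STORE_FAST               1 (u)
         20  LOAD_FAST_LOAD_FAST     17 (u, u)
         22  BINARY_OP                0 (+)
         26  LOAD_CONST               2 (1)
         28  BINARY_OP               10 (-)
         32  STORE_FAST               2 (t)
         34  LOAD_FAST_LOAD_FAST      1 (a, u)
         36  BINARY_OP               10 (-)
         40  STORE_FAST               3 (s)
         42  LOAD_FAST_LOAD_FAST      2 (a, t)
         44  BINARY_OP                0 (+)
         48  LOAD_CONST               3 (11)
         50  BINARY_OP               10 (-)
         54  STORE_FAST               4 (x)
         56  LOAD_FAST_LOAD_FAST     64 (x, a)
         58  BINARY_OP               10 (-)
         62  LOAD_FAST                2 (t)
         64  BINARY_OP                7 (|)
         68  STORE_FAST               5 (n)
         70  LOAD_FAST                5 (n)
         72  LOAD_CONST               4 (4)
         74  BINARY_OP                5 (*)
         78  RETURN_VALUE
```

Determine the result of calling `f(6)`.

LOAD_FAST_LOAD_FAST a,a → push 6,6. Stack: [6, 6]
BINARY_OP * → 6 * 6 = 36. Stack: [36]
STORE_FAST u → u=36. Stack: []
LOAD_FAST a → push 6. Stack: [6]
LOAD_CONST → push 10. Stack: [6, 10]
BINARY_OP & → 6 & 10 = 2. Stack: [2]
STORE_FAST u → u=2. Stack: []
LOAD_FAST_LOAD_FAST u,u → push 2,2. Stack: [2, 2]
BINARY_OP + → 2 + 2 = 4. Stack: [4]
LOAD_CONST → push 1. Stack: [4, 1]
BINARY_OP - → 4 - 1 = 3. Stack: [3]
STORE_FAST t → t=3. Stack: []
LOAD_FAST_LOAD_FAST a,u → push 6,2. Stack: [6, 2]
BINARY_OP - → 6 - 2 = 4. Stack: [4]
STORE_FAST s → s=4. Stack: []
LOAD_FAST_LOAD_FAST a,t → push 6,3. Stack: [6, 3]
BINARY_OP + → 6 + 3 = 9. Stack: [9]
LOAD_CONST → push 11. Stack: [9, 11]
BINARY_OP - → 9 - 11 = -2. Stack: [-2]
STORE_FAST x → x=-2. Stack: []
LOAD_FAST_LOAD_FAST x,a → push -2,6. Stack: [-2, 6]
BINARY_OP - → -2 - 6 = -8. Stack: [-8]
LOAD_FAST t → push 3. Stack: [-8, 3]
BINARY_OP | → -8 | 3 = -5. Stack: [-5]
STORE_FAST n → n=-5. Stack: []
LOAD_FAST n → push -5. Stack: [-5]
LOAD_CONST → push 4. Stack: [-5, 4]
BINARY_OP * → -5 * 4 = -20. Stack: [-20]
RETURN_VALUE → return -20.

-20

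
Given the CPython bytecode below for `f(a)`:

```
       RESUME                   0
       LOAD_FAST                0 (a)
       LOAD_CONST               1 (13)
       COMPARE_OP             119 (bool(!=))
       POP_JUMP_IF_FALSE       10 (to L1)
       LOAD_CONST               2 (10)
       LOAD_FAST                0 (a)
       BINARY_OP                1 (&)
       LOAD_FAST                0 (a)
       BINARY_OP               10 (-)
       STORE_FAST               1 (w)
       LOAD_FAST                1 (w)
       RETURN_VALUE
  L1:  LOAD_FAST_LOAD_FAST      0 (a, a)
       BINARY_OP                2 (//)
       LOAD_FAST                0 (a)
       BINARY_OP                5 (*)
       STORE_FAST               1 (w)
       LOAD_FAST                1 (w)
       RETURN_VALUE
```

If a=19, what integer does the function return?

-17

LOAD_FAST a → push 19. Stack: [19]
LOAD_CONST → push 13. Stack: [19, 13]
COMPARE_OP bool(!=) → 19 vs 13 = True. Stack: [True]
POP_JUMP_IF_FALSE → pop True; no jump. Stack: []
LOAD_CONST → push 10. Stack: [10]
LOAD_FAST a → push 19. Stack: [10, 19]
BINARY_OP & → 10 & 19 = 2. Stack: [2]
LOAD_FAST a → push 19. Stack: [2, 19]
BINARY_OP - → 2 - 19 = -17. Stack: [-17]
STORE_FAST w → w=-17. Stack: []
LOAD_FAST w → push -17. Stack: [-17]
RETURN_VALUE → return -17.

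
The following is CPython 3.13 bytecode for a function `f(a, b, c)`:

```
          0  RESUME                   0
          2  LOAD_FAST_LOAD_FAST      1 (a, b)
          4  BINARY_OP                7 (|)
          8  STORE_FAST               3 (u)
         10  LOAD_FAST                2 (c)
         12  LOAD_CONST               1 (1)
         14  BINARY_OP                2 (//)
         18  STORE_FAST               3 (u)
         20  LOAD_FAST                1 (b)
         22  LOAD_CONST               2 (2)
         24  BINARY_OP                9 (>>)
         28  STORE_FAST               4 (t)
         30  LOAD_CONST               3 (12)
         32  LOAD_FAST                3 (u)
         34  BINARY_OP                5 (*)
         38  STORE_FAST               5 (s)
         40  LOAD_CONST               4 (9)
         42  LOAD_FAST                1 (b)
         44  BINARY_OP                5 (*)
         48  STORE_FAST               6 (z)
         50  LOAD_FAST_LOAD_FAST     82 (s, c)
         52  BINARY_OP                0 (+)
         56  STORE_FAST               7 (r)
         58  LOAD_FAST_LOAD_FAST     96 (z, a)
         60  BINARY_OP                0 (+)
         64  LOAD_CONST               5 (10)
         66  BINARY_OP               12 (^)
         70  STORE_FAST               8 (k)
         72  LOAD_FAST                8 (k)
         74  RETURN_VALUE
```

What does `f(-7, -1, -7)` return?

-6

LOAD_FAST_LOAD_FAST a,b → push -7,-1. Stack: [-7, -1]
BINARY_OP | → -7 | -1 = -1. Stack: [-1]
STORE_FAST u → u=-1. Stack: []
LOAD_FAST c → push -7. Stack: [-7]
LOAD_CONST → push 1. Stack: [-7, 1]
BINARY_OP // → -7 // 1 = -7. Stack: [-7]
STORE_FAST u → u=-7. Stack: []
LOAD_FAST b → push -1. Stack: [-1]
LOAD_CONST → push 2. Stack: [-1, 2]
BINARY_OP >> → -1 >> 2 = -1. Stack: [-1]
STORE_FAST t → t=-1. Stack: []
LOAD_CONST → push 12. Stack: [12]
LOAD_FAST u → push -7. Stack: [12, -7]
BINARY_OP * → 12 * -7 = -84. Stack: [-84]
STORE_FAST s → s=-84. Stack: []
LOAD_CONST → push 9. Stack: [9]
LOAD_FAST b → push -1. Stack: [9, -1]
BINARY_OP * → 9 * -1 = -9. Stack: [-9]
STORE_FAST z → z=-9. Stack: []
LOAD_FAST_LOAD_FAST s,c → push -84,-7. Stack: [-84, -7]
BINARY_OP + → -84 + -7 = -91. Stack: [-91]
STORE_FAST r → r=-91. Stack: []
LOAD_FAST_LOAD_FAST z,a → push -9,-7. Stack: [-9, -7]
BINARY_OP + → -9 + -7 = -16. Stack: [-16]
LOAD_CONST → push 10. Stack: [-16, 10]
BINARY_OP ^ → -16 ^ 10 = -6. Stack: [-6]
STORE_FAST k → k=-6. Stack: []
LOAD_FAST k → push -6. Stack: [-6]
RETURN_VALUE → return -6.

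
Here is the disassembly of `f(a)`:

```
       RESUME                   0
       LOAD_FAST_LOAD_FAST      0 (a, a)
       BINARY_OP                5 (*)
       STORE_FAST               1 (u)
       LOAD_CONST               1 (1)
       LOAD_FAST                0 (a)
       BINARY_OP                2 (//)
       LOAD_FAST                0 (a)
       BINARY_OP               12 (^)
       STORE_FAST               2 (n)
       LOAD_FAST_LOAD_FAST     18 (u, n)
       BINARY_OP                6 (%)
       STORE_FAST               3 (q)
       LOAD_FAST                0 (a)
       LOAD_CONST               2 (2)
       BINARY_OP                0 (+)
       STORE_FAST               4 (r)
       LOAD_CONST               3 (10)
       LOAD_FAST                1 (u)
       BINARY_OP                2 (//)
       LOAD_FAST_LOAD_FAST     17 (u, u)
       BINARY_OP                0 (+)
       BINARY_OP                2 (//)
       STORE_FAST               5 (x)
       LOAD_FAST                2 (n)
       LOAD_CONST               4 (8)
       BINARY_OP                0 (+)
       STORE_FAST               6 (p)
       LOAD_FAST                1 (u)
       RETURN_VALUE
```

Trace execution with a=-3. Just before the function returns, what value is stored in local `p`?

LOAD_FAST_LOAD_FAST a,a → push -3,-3. Stack: [-3, -3]
BINARY_OP * → -3 * -3 = 9. Stack: [9]
STORE_FAST u → u=9. Stack: []
LOAD_CONST → push 1. Stack: [1]
LOAD_FAST a → push -3. Stack: [1, -3]
BINARY_OP // → 1 // -3 = -1. Stack: [-1]
LOAD_FAST a → push -3. Stack: [-1, -3]
BINARY_OP ^ → -1 ^ -3 = 2. Stack: [2]
STORE_FAST n → n=2. Stack: []
LOAD_FAST_LOAD_FAST u,n → push 9,2. Stack: [9, 2]
BINARY_OP % → 9 % 2 = 1. Stack: [1]
STORE_FAST q → q=1. Stack: []
LOAD_FAST a → push -3. Stack: [-3]
LOAD_CONST → push 2. Stack: [-3, 2]
BINARY_OP + → -3 + 2 = -1. Stack: [-1]
STORE_FAST r → r=-1. Stack: []
LOAD_CONST → push 10. Stack: [10]
LOAD_FAST u → push 9. Stack: [10, 9]
BINARY_OP // → 10 // 9 = 1. Stack: [1]
LOAD_FAST_LOAD_FAST u,u → push 9,9. Stack: [1, 9, 9]
BINARY_OP + → 9 + 9 = 18. Stack: [1, 18]
BINARY_OP // → 1 // 18 = 0. Stack: [0]
STORE_FAST x → x=0. Stack: []
LOAD_FAST n → push 2. Stack: [2]
LOAD_CONST → push 8. Stack: [2, 8]
BINARY_OP + → 2 + 8 = 10. Stack: [10]
STORE_FAST p → p=10. Stack: []
LOAD_FAST u → push 9. Stack: [9]
RETURN_VALUE → return 9.

10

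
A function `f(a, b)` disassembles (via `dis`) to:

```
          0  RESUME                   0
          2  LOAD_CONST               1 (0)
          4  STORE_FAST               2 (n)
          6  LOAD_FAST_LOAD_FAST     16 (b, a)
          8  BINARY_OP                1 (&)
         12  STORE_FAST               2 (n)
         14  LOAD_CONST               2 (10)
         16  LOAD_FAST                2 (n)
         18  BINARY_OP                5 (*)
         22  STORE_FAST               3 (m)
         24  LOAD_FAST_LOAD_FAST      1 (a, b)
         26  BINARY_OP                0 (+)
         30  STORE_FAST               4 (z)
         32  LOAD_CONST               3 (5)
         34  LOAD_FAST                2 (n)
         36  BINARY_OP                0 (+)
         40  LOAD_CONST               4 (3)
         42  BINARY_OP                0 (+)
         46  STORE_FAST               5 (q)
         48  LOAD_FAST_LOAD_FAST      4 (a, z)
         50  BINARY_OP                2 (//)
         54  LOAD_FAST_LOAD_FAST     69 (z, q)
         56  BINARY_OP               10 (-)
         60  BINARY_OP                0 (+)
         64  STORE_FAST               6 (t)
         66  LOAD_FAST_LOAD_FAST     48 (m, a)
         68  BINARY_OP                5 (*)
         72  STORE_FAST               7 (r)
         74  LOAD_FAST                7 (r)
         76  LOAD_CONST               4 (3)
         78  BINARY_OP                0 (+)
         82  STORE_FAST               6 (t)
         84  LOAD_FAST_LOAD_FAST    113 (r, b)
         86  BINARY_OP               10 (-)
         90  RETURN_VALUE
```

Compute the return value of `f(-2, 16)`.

-336

LOAD_CONST → push 0. Stack: [0]
STORE_FAST n → n=0. Stack: []
LOAD_FAST_LOAD_FAST b,a → push 16,-2. Stack: [16, -2]
BINARY_OP & → 16 & -2 = 16. Stack: [16]
STORE_FAST n → n=16. Stack: []
LOAD_CONST → push 10. Stack: [10]
LOAD_FAST n → push 16. Stack: [10, 16]
BINARY_OP * → 10 * 16 = 160. Stack: [160]
STORE_FAST m → m=160. Stack: []
LOAD_FAST_LOAD_FAST a,b → push -2,16. Stack: [-2, 16]
BINARY_OP + → -2 + 16 = 14. Stack: [14]
STORE_FAST z → z=14. Stack: []
LOAD_CONST → push 5. Stack: [5]
LOAD_FAST n → push 16. Stack: [5, 16]
BINARY_OP + → 5 + 16 = 21. Stack: [21]
LOAD_CONST → push 3. Stack: [21, 3]
BINARY_OP + → 21 + 3 = 24. Stack: [24]
STORE_FAST q → q=24. Stack: []
LOAD_FAST_LOAD_FAST a,z → push -2,14. Stack: [-2, 14]
BINARY_OP // → -2 // 14 = -1. Stack: [-1]
LOAD_FAST_LOAD_FAST z,q → push 14,24. Stack: [-1, 14, 24]
BINARY_OP - → 14 - 24 = -10. Stack: [-1, -10]
BINARY_OP + → -1 + -10 = -11. Stack: [-11]
STORE_FAST t → t=-11. Stack: []
LOAD_FAST_LOAD_FAST m,a → push 160,-2. Stack: [160, -2]
BINARY_OP * → 160 * -2 = -320. Stack: [-320]
STORE_FAST r → r=-320. Stack: []
LOAD_FAST r → push -320. Stack: [-320]
LOAD_CONST → push 3. Stack: [-320, 3]
BINARY_OP + → -320 + 3 = -317. Stack: [-317]
STORE_FAST t → t=-317. Stack: []
LOAD_FAST_LOAD_FAST r,b → push -320,16. Stack: [-320, 16]
BINARY_OP - → -320 - 16 = -336. Stack: [-336]
RETURN_VALUE → return -336.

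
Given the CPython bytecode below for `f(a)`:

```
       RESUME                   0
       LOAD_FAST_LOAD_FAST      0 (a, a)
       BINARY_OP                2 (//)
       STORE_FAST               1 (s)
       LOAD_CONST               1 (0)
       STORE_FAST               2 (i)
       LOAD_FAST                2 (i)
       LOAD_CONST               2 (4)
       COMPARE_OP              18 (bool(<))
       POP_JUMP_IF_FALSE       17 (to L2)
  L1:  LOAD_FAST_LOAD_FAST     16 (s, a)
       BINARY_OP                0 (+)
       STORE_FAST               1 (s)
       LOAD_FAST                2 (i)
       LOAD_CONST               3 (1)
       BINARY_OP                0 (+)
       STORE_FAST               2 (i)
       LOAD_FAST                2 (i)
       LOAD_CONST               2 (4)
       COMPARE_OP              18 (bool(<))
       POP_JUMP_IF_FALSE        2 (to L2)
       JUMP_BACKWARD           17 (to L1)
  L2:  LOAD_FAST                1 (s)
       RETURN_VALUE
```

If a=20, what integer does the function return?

81

LOAD_FAST_LOAD_FAST a,a → push 20,20. Stack: [20, 20]
BINARY_OP // → 20 // 20 = 1. Stack: [1]
STORE_FAST s → s=1. Stack: []
LOAD_CONST → push 0. Stack: [0]
STORE_FAST i → i=0. Stack: []
LOAD_FAST i → push 0. Stack: [0]
LOAD_CONST → push 4. Stack: [0, 4]
COMPARE_OP bool(<) → 0 vs 4 = True. Stack: [True]
POP_JUMP_IF_FALSE → pop True; no jump. Stack: []
LOAD_FAST_LOAD_FAST s,a → push 1,20. Stack: [1, 20]
BINARY_OP + → 1 + 20 = 21. Stack: [21]
STORE_FAST s → s=21. Stack: []
LOAD_FAST i → push 0. Stack: [0]
LOAD_CONST → push 1. Stack: [0, 1]
BINARY_OP + → 0 + 1 = 1. Stack: [1]
STORE_FAST i → i=1. Stack: []
LOAD_FAST i → push 1. Stack: [1]
LOAD_CONST → push 4. Stack: [1, 4]
COMPARE_OP bool(<) → 1 vs 4 = True. Stack: [True]
POP_JUMP_IF_FALSE → pop True; no jump. Stack: []
LOAD_FAST_LOAD_FAST s,a → push 21,20. Stack: [21, 20]
BINARY_OP + → 21 + 20 = 41. Stack: [41]
STORE_FAST s → s=41. Stack: []
LOAD_FAST i → push 1. Stack: [1]
LOAD_CONST → push 1. Stack: [1, 1]
BINARY_OP + → 1 + 1 = 2. Stack: [2]
STORE_FAST i → i=2. Stack: []
LOAD_FAST i → push 2. Stack: [2]
LOAD_CONST → push 4. Stack: [2, 4]
COMPARE_OP bool(<) → 2 vs 4 = True. Stack: [True]
POP_JUMP_IF_FALSE → pop True; no jump. Stack: []
LOAD_FAST_LOAD_FAST s,a → push 41,20. Stack: [41, 20]
BINARY_OP + → 41 + 20 = 61. Stack: [61]
STORE_FAST s → s=61. Stack: []
LOAD_FAST i → push 2. Stack: [2]
LOAD_CONST → push 1. Stack: [2, 1]
BINARY_OP + → 2 + 1 = 3. Stack: [3]
STORE_FAST i → i=3. Stack: []
LOAD_FAST i → push 3. Stack: [3]
LOAD_CONST → push 4. Stack: [3, 4]
COMPARE_OP bool(<) → 3 vs 4 = True. Stack: [True]
POP_JUMP_IF_FALSE → pop True; no jump. Stack: []
LOAD_FAST_LOAD_FAST s,a → push 61,20. Stack: [61, 20]
BINARY_OP + → 61 + 20 = 81. Stack: [81]
STORE_FAST s → s=81. Stack: []
LOAD_FAST i → push 3. Stack: [3]
LOAD_CONST → push 1. Stack: [3, 1]
BINARY_OP + → 3 + 1 = 4. Stack: [4]
STORE_FAST i → i=4. Stack: []
LOAD_FAST i → push 4. Stack: [4]
LOAD_CONST → push 4. Stack: [4, 4]
COMPARE_OP bool(<) → 4 vs 4 = False. Stack: [False]
POP_JUMP_IF_FALSE → pop False; jump. Stack: []
LOAD_FAST s → push 81. Stack: [81]
RETURN_VALUE → return 81.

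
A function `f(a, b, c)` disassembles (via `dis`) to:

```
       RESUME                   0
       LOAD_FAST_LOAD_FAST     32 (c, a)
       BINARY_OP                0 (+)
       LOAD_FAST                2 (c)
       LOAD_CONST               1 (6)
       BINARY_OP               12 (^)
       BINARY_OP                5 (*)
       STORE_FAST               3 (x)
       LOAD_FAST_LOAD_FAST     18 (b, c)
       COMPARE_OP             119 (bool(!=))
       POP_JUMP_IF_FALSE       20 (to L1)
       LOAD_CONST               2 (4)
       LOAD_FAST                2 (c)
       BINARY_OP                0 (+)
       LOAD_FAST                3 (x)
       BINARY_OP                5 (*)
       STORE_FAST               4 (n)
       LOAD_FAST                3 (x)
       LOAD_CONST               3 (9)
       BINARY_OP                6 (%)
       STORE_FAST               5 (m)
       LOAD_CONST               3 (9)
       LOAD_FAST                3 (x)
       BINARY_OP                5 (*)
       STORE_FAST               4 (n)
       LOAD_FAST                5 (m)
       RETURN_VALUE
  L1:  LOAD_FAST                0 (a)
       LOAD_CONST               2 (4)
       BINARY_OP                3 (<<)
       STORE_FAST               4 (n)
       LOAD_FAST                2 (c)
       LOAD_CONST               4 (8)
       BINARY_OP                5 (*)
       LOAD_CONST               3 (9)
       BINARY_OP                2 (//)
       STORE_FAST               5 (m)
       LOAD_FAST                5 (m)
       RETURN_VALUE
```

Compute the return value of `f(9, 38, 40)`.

4

LOAD_FAST_LOAD_FAST c,a → push 40,9. Stack: [40, 9]
BINARY_OP + → 40 + 9 = 49. Stack: [49]
LOAD_FAST c → push 40. Stack: [49, 40]
LOAD_CONST → push 6. Stack: [49, 40, 6]
BINARY_OP ^ → 40 ^ 6 = 46. Stack: [49, 46]
BINARY_OP * → 49 * 46 = 2254. Stack: [2254]
STORE_FAST x → x=2254. Stack: []
LOAD_FAST_LOAD_FAST b,c → push 38,40. Stack: [38, 40]
COMPARE_OP bool(!=) → 38 vs 40 = True. Stack: [True]
POP_JUMP_IF_FALSE → pop True; no jump. Stack: []
LOAD_CONST → push 4. Stack: [4]
LOAD_FAST c → push 40. Stack: [4, 40]
BINARY_OP + → 4 + 40 = 44. Stack: [44]
LOAD_FAST x → push 2254. Stack: [44, 2254]
BINARY_OP * → 44 * 2254 = 99176. Stack: [99176]
STORE_FAST n → n=99176. Stack: []
LOAD_FAST x → push 2254. Stack: [2254]
LOAD_CONST → push 9. Stack: [2254, 9]
BINARY_OP % → 2254 % 9 = 4. Stack: [4]
STORE_FAST m → m=4. Stack: []
LOAD_CONST → push 9. Stack: [9]
LOAD_FAST x → push 2254. Stack: [9, 2254]
BINARY_OP * → 9 * 2254 = 20286. Stack: [20286]
STORE_FAST n → n=20286. Stack: []
LOAD_FAST m → push 4. Stack: [4]
RETURN_VALUE → return 4.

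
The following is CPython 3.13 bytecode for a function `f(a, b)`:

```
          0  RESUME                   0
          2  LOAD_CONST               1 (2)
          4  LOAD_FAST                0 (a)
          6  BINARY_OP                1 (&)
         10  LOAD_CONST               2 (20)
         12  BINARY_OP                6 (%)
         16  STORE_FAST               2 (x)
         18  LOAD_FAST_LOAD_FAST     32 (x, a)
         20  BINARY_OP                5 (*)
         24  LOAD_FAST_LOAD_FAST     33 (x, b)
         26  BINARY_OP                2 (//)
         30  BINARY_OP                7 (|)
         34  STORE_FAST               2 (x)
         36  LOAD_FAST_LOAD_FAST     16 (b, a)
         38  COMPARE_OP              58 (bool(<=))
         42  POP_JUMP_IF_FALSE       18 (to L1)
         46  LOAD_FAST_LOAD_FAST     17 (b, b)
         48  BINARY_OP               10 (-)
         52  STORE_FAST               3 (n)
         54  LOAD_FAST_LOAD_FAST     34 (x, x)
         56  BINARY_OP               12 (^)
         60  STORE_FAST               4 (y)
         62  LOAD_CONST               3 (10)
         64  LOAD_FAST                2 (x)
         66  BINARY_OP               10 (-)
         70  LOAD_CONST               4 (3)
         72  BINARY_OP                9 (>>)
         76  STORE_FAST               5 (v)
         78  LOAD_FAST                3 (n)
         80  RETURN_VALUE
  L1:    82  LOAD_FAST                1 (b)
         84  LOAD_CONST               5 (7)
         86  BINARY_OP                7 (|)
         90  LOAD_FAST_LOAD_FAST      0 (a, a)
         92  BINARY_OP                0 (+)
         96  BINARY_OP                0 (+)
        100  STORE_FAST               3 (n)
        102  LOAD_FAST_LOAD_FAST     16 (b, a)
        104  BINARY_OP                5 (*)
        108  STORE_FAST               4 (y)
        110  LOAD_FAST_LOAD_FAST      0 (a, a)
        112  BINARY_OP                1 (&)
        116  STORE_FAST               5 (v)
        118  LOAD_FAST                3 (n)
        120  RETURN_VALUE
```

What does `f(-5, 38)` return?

29

LOAD_CONST → push 2. Stack: [2]
LOAD_FAST a → push -5. Stack: [2, -5]
BINARY_OP & → 2 & -5 = 2. Stack: [2]
LOAD_CONST → push 20. Stack: [2, 20]
BINARY_OP % → 2 % 20 = 2. Stack: [2]
STORE_FAST x → x=2. Stack: []
LOAD_FAST_LOAD_FAST x,a → push 2,-5. Stack: [2, -5]
BINARY_OP * → 2 * -5 = -10. Stack: [-10]
LOAD_FAST_LOAD_FAST x,b → push 2,38. Stack: [-10, 2, 38]
BINARY_OP // → 2 // 38 = 0. Stack: [-10, 0]
BINARY_OP | → -10 | 0 = -10. Stack: [-10]
STORE_FAST x → x=-10. Stack: []
LOAD_FAST_LOAD_FAST b,a → push 38,-5. Stack: [38, -5]
COMPARE_OP bool(<=) → 38 vs -5 = False. Stack: [False]
POP_JUMP_IF_FALSE → pop False; jump. Stack: []
LOAD_FAST b → push 38. Stack: [38]
LOAD_CONST → push 7. Stack: [38, 7]
BINARY_OP | → 38 | 7 = 39. Stack: [39]
LOAD_FAST_LOAD_FAST a,a → push -5,-5. Stack: [39, -5, -5]
BINARY_OP + → -5 + -5 = -10. Stack: [39, -10]
BINARY_OP + → 39 + -10 = 29. Stack: [29]
STORE_FAST n → n=29. Stack: []
LOAD_FAST_LOAD_FAST b,a → push 38,-5. Stack: [38, -5]
BINARY_OP * → 38 * -5 = -190. Stack: [-190]
STORE_FAST y → y=-190. Stack: []
LOAD_FAST_LOAD_FAST a,a → push -5,-5. Stack: [-5, -5]
BINARY_OP & → -5 & -5 = -5. Stack: [-5]
STORE_FAST v → v=-5. Stack: []
LOAD_FAST n → push 29. Stack: [29]
RETURN_VALUE → return 29.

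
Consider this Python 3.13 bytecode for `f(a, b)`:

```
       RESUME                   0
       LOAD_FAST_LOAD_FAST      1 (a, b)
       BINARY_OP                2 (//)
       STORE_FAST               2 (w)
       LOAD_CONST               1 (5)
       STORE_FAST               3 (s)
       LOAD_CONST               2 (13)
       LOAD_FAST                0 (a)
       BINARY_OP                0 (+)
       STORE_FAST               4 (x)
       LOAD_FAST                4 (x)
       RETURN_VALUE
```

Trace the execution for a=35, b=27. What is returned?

48

LOAD_FAST_LOAD_FAST a,b → push 35,27. Stack: [35, 27]
BINARY_OP // → 35 // 27 = 1. Stack: [1]
STORE_FAST w → w=1. Stack: []
LOAD_CONST → push 5. Stack: [5]
STORE_FAST s → s=5. Stack: []
LOAD_CONST → push 13. Stack: [13]
LOAD_FAST a → push 35. Stack: [13, 35]
BINARY_OP + → 13 + 35 = 48. Stack: [48]
STORE_FAST x → x=48. Stack: []
LOAD_FAST x → push 48. Stack: [48]
RETURN_VALUE → return 48.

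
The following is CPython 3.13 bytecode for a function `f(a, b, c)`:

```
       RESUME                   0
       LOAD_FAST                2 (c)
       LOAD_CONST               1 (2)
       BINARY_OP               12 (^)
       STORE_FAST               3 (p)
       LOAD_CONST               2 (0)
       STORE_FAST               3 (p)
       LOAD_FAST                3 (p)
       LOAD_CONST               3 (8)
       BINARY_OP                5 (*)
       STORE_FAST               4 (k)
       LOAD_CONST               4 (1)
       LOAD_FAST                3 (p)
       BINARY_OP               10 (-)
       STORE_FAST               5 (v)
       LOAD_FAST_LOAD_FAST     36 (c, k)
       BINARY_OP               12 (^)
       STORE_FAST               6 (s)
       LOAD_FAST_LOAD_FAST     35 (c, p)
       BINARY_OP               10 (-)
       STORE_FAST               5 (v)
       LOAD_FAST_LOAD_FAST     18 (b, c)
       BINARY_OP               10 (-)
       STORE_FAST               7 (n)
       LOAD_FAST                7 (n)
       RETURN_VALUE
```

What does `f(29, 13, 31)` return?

-18

LOAD_FAST c → push 31. Stack: [31]
LOAD_CONST → push 2. Stack: [31, 2]
BINARY_OP ^ → 31 ^ 2 = 29. Stack: [29]
STORE_FAST p → p=29. Stack: []
LOAD_CONST → push 0. Stack: [0]
STORE_FAST p → p=0. Stack: []
LOAD_FAST p → push 0. Stack: [0]
LOAD_CONST → push 8. Stack: [0, 8]
BINARY_OP * → 0 * 8 = 0. Stack: [0]
STORE_FAST k → k=0. Stack: []
LOAD_CONST → push 1. Stack: [1]
LOAD_FAST p → push 0. Stack: [1, 0]
BINARY_OP - → 1 - 0 = 1. Stack: [1]
STORE_FAST v → v=1. Stack: []
LOAD_FAST_LOAD_FAST c,k → push 31,0. Stack: [31, 0]
BINARY_OP ^ → 31 ^ 0 = 31. Stack: [31]
STORE_FAST s → s=31. Stack: []
LOAD_FAST_LOAD_FAST c,p → push 31,0. Stack: [31, 0]
BINARY_OP - → 31 - 0 = 31. Stack: [31]
STORE_FAST v → v=31. Stack: []
LOAD_FAST_LOAD_FAST b,c → push 13,31. Stack: [13, 31]
BINARY_OP - → 13 - 31 = -18. Stack: [-18]
STORE_FAST n → n=-18. Stack: []
LOAD_FAST n → push -18. Stack: [-18]
RETURN_VALUE → return -18.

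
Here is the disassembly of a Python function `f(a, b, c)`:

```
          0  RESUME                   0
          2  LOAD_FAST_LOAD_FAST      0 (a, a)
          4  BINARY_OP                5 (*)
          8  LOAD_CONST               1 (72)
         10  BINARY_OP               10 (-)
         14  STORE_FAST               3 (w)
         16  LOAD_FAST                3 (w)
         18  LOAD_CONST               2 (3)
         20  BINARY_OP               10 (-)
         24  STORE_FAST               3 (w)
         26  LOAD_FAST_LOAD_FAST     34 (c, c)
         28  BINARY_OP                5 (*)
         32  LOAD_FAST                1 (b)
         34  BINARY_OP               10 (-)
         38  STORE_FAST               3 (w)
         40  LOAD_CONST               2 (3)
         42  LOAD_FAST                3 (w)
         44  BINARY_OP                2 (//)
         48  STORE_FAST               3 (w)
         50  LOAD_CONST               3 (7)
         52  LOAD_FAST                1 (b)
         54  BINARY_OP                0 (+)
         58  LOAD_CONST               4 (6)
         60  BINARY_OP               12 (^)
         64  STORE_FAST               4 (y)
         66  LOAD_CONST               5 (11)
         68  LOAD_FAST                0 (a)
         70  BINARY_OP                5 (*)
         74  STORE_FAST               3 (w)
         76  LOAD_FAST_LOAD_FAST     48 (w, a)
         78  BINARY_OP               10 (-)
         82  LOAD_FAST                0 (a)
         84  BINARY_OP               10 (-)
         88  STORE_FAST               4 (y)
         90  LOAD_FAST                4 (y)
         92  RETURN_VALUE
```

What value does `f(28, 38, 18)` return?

252

LOAD_FAST_LOAD_FAST a,a → push 28,28. Stack: [28, 28]
BINARY_OP * → 28 * 28 = 784. Stack: [784]
LOAD_CONST → push 72. Stack: [784, 72]
BINARY_OP - → 784 - 72 = 712. Stack: [712]
STORE_FAST w → w=712. Stack: []
LOAD_FAST w → push 712. Stack: [712]
LOAD_CONST → push 3. Stack: [712, 3]
BINARY_OP - → 712 - 3 = 709. Stack: [709]
STORE_FAST w → w=709. Stack: []
LOAD_FAST_LOAD_FAST c,c → push 18,18. Stack: [18, 18]
BINARY_OP * → 18 * 18 = 324. Stack: [324]
LOAD_FAST b → push 38. Stack: [324, 38]
BINARY_OP - → 324 - 38 = 286. Stack: [286]
STORE_FAST w → w=286. Stack: []
LOAD_CONST → push 3. Stack: [3]
LOAD_FAST w → push 286. Stack: [3, 286]
BINARY_OP // → 3 // 286 = 0. Stack: [0]
STORE_FAST w → w=0. Stack: []
LOAD_CONST → push 7. Stack: [7]
LOAD_FAST b → push 38. Stack: [7, 38]
BINARY_OP + → 7 + 38 = 45. Stack: [45]
LOAD_CONST → push 6. Stack: [45, 6]
BINARY_OP ^ → 45 ^ 6 = 43. Stack: [43]
STORE_FAST y → y=43. Stack: []
LOAD_CONST → push 11. Stack: [11]
LOAD_FAST a → push 28. Stack: [11, 28]
BINARY_OP * → 11 * 28 = 308. Stack: [308]
STORE_FAST w → w=308. Stack: []
LOAD_FAST_LOAD_FAST w,a → push 308,28. Stack: [308, 28]
BINARY_OP - → 308 - 28 = 280. Stack: [280]
LOAD_FAST a → push 28. Stack: [280, 28]
BINARY_OP - → 280 - 28 = 252. Stack: [252]
STORE_FAST y → y=252. Stack: []
LOAD_FAST y → push 252. Stack: [252]
RETURN_VALUE → return 252.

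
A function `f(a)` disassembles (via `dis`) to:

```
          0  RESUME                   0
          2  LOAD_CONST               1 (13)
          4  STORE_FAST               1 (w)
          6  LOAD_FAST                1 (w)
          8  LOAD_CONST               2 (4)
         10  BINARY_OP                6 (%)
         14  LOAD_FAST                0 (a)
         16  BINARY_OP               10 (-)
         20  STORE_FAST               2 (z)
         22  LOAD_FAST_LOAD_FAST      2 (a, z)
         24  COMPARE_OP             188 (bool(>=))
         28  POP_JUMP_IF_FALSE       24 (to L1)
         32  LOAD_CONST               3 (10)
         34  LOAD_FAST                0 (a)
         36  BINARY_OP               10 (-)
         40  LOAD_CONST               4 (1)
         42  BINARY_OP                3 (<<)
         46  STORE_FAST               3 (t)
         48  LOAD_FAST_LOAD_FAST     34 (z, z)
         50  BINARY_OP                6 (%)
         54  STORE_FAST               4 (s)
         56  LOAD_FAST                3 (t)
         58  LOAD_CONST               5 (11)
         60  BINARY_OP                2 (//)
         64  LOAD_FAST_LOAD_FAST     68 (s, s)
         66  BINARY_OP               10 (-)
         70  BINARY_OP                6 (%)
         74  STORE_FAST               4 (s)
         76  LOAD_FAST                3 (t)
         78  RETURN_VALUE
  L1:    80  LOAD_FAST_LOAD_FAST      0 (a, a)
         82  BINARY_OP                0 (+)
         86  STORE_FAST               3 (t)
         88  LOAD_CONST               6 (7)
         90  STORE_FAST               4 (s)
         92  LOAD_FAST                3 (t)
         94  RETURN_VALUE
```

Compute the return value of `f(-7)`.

LOAD_CONST → push 13. Stack: [13]
STORE_FAST w → w=13. Stack: []
LOAD_FAST w → push 13. Stack: [13]
LOAD_CONST → push 4. Stack: [13, 4]
BINARY_OP % → 13 % 4 = 1. Stack: [1]
LOAD_FAST a → push -7. Stack: [1, -7]
BINARY_OP - → 1 - -7 = 8. Stack: [8]
STORE_FAST z → z=8. Stack: []
LOAD_FAST_LOAD_FAST a,z → push -7,8. Stack: [-7, 8]
COMPARE_OP bool(>=) → -7 vs 8 = False. Stack: [False]
POP_JUMP_IF_FALSE → pop False; jump. Stack: []
LOAD_FAST_LOAD_FAST a,a → push -7,-7. Stack: [-7, -7]
BINARY_OP + → -7 + -7 = -14. Stack: [-14]
STORE_FAST t → t=-14. Stack: []
LOAD_CONST → push 7. Stack: [7]
STORE_FAST s → s=7. Stack: []
LOAD_FAST t → push -14. Stack: [-14]
RETURN_VALUE → return -14.

-14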